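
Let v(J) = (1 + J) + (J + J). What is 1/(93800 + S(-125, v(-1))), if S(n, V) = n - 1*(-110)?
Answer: 1/93785 ≈ 1.0663e-5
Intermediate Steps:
v(J) = 1 + 3*J (v(J) = (1 + J) + 2*J = 1 + 3*J)
S(n, V) = 110 + n (S(n, V) = n + 110 = 110 + n)
1/(93800 + S(-125, v(-1))) = 1/(93800 + (110 - 125)) = 1/(93800 - 15) = 1/93785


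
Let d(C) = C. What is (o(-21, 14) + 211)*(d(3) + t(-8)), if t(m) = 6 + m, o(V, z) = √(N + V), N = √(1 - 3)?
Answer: 211 + √(-21 + I*√2) ≈ 211.15 + 4.5852*I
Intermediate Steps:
N = I*√2 (N = √(-2) = I*√2 ≈ 1.4142*I)
o(V, z) = √(V + I*√2) (o(V, z) = √(I*√2 + V) = √(V + I*√2))
(o(-21, 14) + 211)*(d(3) + t(-8)) = (√(-21 + I*√2) + 211)*(3 + (6 - 8)) = (211 + √(-21 + I*√2))*(3 - 2) = (211 + √(-21 + I*√2))*1 = 211 + √(-21 + I*√2)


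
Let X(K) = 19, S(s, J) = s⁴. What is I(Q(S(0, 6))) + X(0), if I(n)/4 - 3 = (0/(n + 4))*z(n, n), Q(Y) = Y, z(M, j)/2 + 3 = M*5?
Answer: 31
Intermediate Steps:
z(M, j) = -6 + 10*M (z(M, j) = -6 + 2*(M*5) = -6 + 2*(5*M) = -6 + 10*M)
I(n) = 12 (I(n) = 12 + 4*((0/(n + 4))*(-6 + 10*n)) = 12 + 4*((0/(4 + n))*(-6 + 10*n)) = 12 + 4*(0*(-6 + 10*n)) = 12 + 4*0 = 12 + 0 = 12)
I(Q(S(0, 6))) + X(0) = 12 + 19 = 31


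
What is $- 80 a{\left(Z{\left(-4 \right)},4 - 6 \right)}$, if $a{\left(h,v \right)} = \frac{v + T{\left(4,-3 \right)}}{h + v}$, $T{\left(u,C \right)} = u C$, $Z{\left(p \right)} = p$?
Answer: $- \frac{560}{3} \approx -186.67$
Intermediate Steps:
$T{\left(u,C \right)} = C u$
$a{\left(h,v \right)} = \frac{-12 + v}{h + v}$ ($a{\left(h,v \right)} = \frac{v - 12}{h + v} = \frac{-12 + v}{h + v}$)
$- 80 a{\left(Z{\left(-4 \right)},4 - 6 \right)} = - 80 \frac{-12 + \left(4 - 6\right)}{-4 + \left(4 - 6\right)} = - 80 \frac{-12 - 2}{-4 - 2} = - 80 \frac{1}{-6} \left(-14\right) = - 80 \left(\left(- \frac{1}{6}\right) \left(-14\right)\right) = \left(-80\right) \frac{7}{3} = - \frac{560}{3}$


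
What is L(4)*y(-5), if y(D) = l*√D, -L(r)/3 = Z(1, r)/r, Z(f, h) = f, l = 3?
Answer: -9*I*√5/4 ≈ -5.0312*I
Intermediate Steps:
L(r) = -3/r
y(D) = 3*√D
L(4)*y(-5) = (-3/4)*(3*√(-5)) = (-3*¼)*(3*(I*√5)) = -9*I*√5/4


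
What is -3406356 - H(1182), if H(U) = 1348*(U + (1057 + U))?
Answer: -8017864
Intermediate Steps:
H(U) = 1424836 + 2696*U (H(U) = 1348*(1057 + 2*U) = 1424836 + 2696*U)
-3406356 - H(1182) = -3406356 - (1424836 + 2696*1182) = -3406356 - (1424836 + 3186672) = -3406356 - 1*4611508 = -3406356 - 4611508 = -8017864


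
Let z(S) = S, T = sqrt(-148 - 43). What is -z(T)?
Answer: -I*sqrt(191) ≈ -13.82*I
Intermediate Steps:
T = I*sqrt(191) (T = sqrt(-191) = I*sqrt(191) ≈ 13.82*I)
-z(T) = -I*sqrt(191)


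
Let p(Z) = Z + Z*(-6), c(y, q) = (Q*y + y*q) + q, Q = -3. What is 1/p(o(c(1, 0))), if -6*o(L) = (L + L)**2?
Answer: 1/30 ≈ 0.033333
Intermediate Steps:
c(y, q) = q - 3*y + q*y (c(y, q) = (-3*y + y*q) + q = (-3*y + q*y) + q = q - 3*y + q*y)
o(L) = -2*L**2/3 (o(L) = -(L + L)**2/6 = -4*L**2/6 = -2*L**2/3)
p(Z) = -5*Z (p(Z) = Z - 6*Z = -5*Z)
1/p(o(c(1, 0))) = 1/(-(-10)*(0 - 3*1 + 0*1)**2/3) = 1/(-(-10)*(0 - 3 + 0)**2/3) = 1/(-(-10)*(-3)**2/3) = 1/(-(-10)*9/3) = 1/(-5*(-6)) = 1/30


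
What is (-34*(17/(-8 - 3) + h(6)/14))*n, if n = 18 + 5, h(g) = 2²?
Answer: 75854/77 ≈ 985.12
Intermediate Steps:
h(g) = 4
n = 23
(-34*(17/(-8 - 3) + h(6)/14))*n = -34*(17/(-8 - 3) + 4/14)*23 = -34*(17/(-11) + 4*(1/14))*23 = -34*(17*(-1/11) + 2/7)*23 = -34*(-17/11 + 2/7)*23 = -34*(-97/77)*23 = (3298/77)*23 = 75854/77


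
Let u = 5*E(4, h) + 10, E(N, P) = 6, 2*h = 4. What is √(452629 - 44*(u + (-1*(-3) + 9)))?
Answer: √450341 ≈ 671.07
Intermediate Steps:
h = 2 (h = (½)*4 = 2)
u = 40 (u = 5*6 + 10 = 30 + 10 = 40)
√(452629 - 44*(u + (-1*(-3) + 9))) = √(452629 - 44*(40 + (-1*(-3) + 9))) = √(452629 - 44*(40 + (3 + 9))) = √(452629 - 44*(40 + 12)) = √(452629 - 44*52) = √(452629 - 2288) = √450341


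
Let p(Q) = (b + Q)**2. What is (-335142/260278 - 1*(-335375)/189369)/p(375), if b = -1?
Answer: 5956307213/1723572514247958 ≈ 3.4558e-6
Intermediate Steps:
p(Q) = (-1 + Q)**2
(-335142/260278 - 1*(-335375)/189369)/p(375) = (-335142/260278 - 1*(-335375)/189369)/((-1 + 375)**2) = (-335142*1/260278 + 335375*(1/189369))/(374**2) = (-167571/130139 + 335375/189369)/139876 = (11912614426/24644292291)*(1/139876) = 5956307213/1723572514247958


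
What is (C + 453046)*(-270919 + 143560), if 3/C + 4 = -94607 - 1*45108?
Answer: -2687238138716163/46573 ≈ -5.7699e+10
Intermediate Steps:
C = -1/46573 (C = 3/(-4 + (-94607 - 1*45108)) = 3/(-4 + (-94607 - 45108)) = 3/(-4 - 139715) = 3/(-139719) = 3*(-1/139719) = -1/46573 ≈ -2.1472e-5)
(C + 453046)*(-270919 + 143560) = (-1/46573 + 453046)*(-270919 + 143560) = (21099711357/46573)*(-127359) = -2687238138716163/46573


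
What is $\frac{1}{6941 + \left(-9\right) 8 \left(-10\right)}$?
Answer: $\frac{1}{7661} \approx 0.00013053$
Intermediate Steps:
$\frac{1}{6941 + \left(-9\right) 8 \left(-10\right)} = \frac{1}{6941 - -720} = \frac{1}{6941 + 720} = \frac{1}{7661}$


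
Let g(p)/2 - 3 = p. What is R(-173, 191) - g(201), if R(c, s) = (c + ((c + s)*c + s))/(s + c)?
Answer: -580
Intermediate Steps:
g(p) = 6 + 2*p
R(c, s) = (c + s + c*(c + s))/(c + s) (R(c, s) = (c + (c*(c + s) + s))/(c + s) = (c + (s + c*(c + s)))/(c + s) = (c + s + c*(c + s))/(c + s))
R(-173, 191) - g(201) = (1 - 173) - (6 + 2*201) = -172 - (6 + 402) = -172 - 1*408 = -172 - 408 = -580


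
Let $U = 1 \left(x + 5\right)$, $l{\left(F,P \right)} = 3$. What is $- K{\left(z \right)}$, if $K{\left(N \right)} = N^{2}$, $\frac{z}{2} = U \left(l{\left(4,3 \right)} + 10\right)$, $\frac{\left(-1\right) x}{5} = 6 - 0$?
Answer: $-422500$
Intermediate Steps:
$x = -30$ ($x = - 5 \left(6 - 0\right) = - 5 \left(6 + 0\right) = \left(-5\right) 6 = -30$)
$U = -25$ ($U = 1 \left(-30 + 5\right) = 1 \left(-25\right) = -25$)
$z = -650$ ($z = 2 \left(- 25 \left(3 + 10\right)\right) = 2 \left(\left(-25\right) 13\right) = 2 \left(-325\right) = -650$)
$- K{\left(z \right)} = - \left(-650\right)^{2} = \left(-1\right) 422500 = -422500$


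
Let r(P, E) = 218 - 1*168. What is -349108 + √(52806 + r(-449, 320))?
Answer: -349108 + 2*√13214 ≈ -3.4888e+5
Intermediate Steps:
r(P, E) = 50 (r(P, E) = 218 - 168 = 50)
-349108 + √(52806 + r(-449, 320)) = -349108 + √(52806 + 50) = -349108 + √52856 = -349108 + 2*√13214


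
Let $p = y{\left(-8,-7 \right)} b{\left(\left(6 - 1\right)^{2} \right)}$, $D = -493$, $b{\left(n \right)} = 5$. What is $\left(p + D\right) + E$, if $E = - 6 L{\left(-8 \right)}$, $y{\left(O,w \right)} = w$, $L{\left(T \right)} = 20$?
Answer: $-648$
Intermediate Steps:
$E = -120$ ($E = \left(-6\right) 20 = -120$)
$p = -35$ ($p = \left(-7\right) 5 = -35$)
$\left(p + D\right) + E = \left(-35 - 493\right) - 120 = -528 - 120 = -648$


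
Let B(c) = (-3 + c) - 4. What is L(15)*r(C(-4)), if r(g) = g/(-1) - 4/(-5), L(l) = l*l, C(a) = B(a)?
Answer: 2655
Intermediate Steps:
B(c) = -7 + c
C(a) = -7 + a
L(l) = l²
r(g) = ⅘ - g (r(g) = g*(-1) - 4*(-⅕) = -g + ⅘ = ⅘ - g)
L(15)*r(C(-4)) = 15²*(⅘ - (-7 - 4)) = 225*(⅘ - 1*(-11)) = 225*(⅘ + 11) = 225*(59/5) = 2655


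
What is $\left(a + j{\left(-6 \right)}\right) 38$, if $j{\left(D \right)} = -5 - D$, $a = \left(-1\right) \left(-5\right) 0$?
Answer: $38$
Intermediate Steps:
$a = 0$ ($a = 5 \cdot 0 = 0$)
$\left(a + j{\left(-6 \right)}\right) 38 = \left(0 - -1\right) 38 = \left(0 + \left(-5 + 6\right)\right) 38 = \left(0 + 1\right) 38 = 1 \cdot 38 = 38$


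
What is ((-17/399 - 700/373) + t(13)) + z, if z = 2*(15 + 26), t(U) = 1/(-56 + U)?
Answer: 512332612/6399561 ≈ 80.057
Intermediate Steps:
z = 82 (z = 2*41 = 82)
((-17/399 - 700/373) + t(13)) + z = ((-17/399 - 700/373) + 1/(-56 + 13)) + 82 = ((-17*1/399 - 700*1/373) + 1/(-43)) + 82 = ((-17/399 - 700/373) - 1/43) + 82 = (-285641/148827 - 1/43) + 82 = -12431390/6399561 + 82 = 512332612/6399561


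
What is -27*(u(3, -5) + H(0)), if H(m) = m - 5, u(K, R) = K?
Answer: 54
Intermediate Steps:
H(m) = -5 + m
-27*(u(3, -5) + H(0)) = -27*(3 + (-5 + 0)) = -27*(3 - 5) = -27*(-2) = 54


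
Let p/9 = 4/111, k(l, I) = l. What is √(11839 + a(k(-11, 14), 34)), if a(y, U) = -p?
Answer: √16207147/37 ≈ 108.81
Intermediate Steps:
p = 12/37 (p = 9*(4/111) = 12/37 ≈ 0.32432)
a(y, U) = -12/37 (a(y, U) = -1*12/37 = -12/37)
√(11839 + a(k(-11, 14), 34)) = √(11839 - 12/37) = √(438031/37) = √16207147/37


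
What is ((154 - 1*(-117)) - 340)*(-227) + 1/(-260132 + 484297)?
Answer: 3511096396/224165 ≈ 15663.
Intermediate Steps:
((154 - 1*(-117)) - 340)*(-227) + 1/(-260132 + 484297) = ((154 + 117) - 340)*(-227) + 1/224165 = (271 - 340)*(-227) + 1/224165 = -69*(-227) + 1/224165 = 15663 + 1/224165 = 3511096396/224165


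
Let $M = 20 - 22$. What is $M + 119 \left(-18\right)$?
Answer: $-2144$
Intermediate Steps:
$M = -2$ ($M = 20 - 22 = -2$)
$M + 119 \left(-18\right) = -2 + 119 \left(-18\right) = -2 - 2142 = -2144$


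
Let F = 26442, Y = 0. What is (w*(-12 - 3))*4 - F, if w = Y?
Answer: -26442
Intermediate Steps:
w = 0
(w*(-12 - 3))*4 - F = (0*(-12 - 3))*4 - 1*26442 = (0*(-15))*4 - 26442 = 0*4 - 26442 = 0 - 26442 = -26442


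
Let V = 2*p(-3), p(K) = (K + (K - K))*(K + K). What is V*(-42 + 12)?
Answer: -1080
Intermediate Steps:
p(K) = 2*K² (p(K) = (K + 0)*(2*K) = K*(2*K) = 2*K²)
V = 36 (V = 2*(2*(-3)²) = 2*(2*9) = 2*18 = 36)
V*(-42 + 12) = 36*(-42 + 12) = 36*(-30) = -1080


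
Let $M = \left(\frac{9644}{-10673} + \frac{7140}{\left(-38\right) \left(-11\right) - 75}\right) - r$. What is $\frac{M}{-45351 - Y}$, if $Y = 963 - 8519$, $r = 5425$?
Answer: $\frac{2826736321}{19765915715} \approx 0.14301$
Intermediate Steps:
$Y = -7556$
$M = - \frac{2826736321}{522977}$ ($M = \left(\frac{9644}{-10673} + \frac{7140}{\left(-38\right) \left(-11\right) - 75}\right) - 5425 = \left(9644 \left(- \frac{1}{10673}\right) + \frac{7140}{418 - 75}\right) - 5425 = \left(- \frac{9644}{10673} + \frac{7140}{343}\right) - 5425 = \left(- \frac{9644}{10673} + 7140 \cdot \frac{1}{343}\right) - 5425 = \left(- \frac{9644}{10673} + \frac{1020}{49}\right) - 5425 = \frac{10413904}{522977} - 5425 = - \frac{2826736321}{522977} \approx -5405.1$)
$\frac{M}{-45351 - Y} = - \frac{2826736321}{522977 \left(-45351 - -7556\right)} = - \frac{2826736321}{522977 \left(-45351 + 7556\right)} = - \frac{2826736321}{522977 \left(-37795\right)} = \left(- \frac{2826736321}{522977}\right) \left(- \frac{1}{37795}\right) = \frac{2826736321}{19765915715}$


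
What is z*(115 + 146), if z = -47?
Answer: -12267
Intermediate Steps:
z*(115 + 146) = -47*(115 + 146) = -47*261 = -12267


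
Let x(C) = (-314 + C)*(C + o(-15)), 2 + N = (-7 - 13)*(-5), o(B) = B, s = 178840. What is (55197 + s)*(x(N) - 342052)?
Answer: -84248639260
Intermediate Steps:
N = 98 (N = -2 + (-7 - 13)*(-5) = -2 - 20*(-5) = -2 + 100 = 98)
x(C) = (-314 + C)*(-15 + C) (x(C) = (-314 + C)*(C - 15) = (-314 + C)*(-15 + C))
(55197 + s)*(x(N) - 342052) = (55197 + 178840)*((4710 + 98**2 - 329*98) - 342052) = 234037*((4710 + 9604 - 32242) - 342052) = 234037*(-17928 - 342052) = 234037*(-359980) = -84248639260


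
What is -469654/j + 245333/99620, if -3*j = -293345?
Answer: -13678717111/5844605780 ≈ -2.3404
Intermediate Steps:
j = 293345/3 (j = -⅓*(-293345) = 293345/3 ≈ 97782.)
-469654/j + 245333/99620 = -469654/293345/3 + 245333/99620 = -469654*3/293345 + 245333*(1/99620) = -1408962/293345 + 245333/99620 = -13678717111/5844605780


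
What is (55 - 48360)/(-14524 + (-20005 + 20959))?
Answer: 9661/2714 ≈ 3.5597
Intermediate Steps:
(55 - 48360)/(-14524 + (-20005 + 20959)) = -48305/(-14524 + 954) = -48305/(-13570) = -48305*(-1/13570) = 9661/2714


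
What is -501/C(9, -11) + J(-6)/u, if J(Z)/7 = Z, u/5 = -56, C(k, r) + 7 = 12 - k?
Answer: 627/5 ≈ 125.40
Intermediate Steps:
C(k, r) = 5 - k (C(k, r) = -7 + (12 - k) = 5 - k)
u = -280 (u = 5*(-56) = -280)
J(Z) = 7*Z
-501/C(9, -11) + J(-6)/u = -501/(5 - 1*9) + (7*(-6))/(-280) = -501/(5 - 9) - 42*(-1/280) = -501/(-4) + 3/20 = -501*(-1/4) + 3/20 = 501/4 + 3/20 = 627/5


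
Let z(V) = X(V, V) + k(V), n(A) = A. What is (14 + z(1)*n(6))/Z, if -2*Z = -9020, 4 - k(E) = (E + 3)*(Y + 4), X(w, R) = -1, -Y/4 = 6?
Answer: 256/2255 ≈ 0.11353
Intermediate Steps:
Y = -24 (Y = -4*6 = -24)
k(E) = 64 + 20*E (k(E) = 4 - (E + 3)*(-24 + 4) = 4 - (3 + E)*(-20) = 4 - (-60 - 20*E) = 4 + (60 + 20*E) = 64 + 20*E)
z(V) = 63 + 20*V (z(V) = -1 + (64 + 20*V) = 63 + 20*V)
Z = 4510 (Z = -1/2*(-9020) = 4510)
(14 + z(1)*n(6))/Z = (14 + (63 + 20*1)*6)/4510 = (14 + (63 + 20)*6)*(1/4510) = (14 + 83*6)*(1/4510) = (14 + 498)*(1/4510) = 512*(1/4510) = 256/2255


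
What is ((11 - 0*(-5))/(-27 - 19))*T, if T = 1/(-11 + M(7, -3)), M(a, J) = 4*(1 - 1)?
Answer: 1/46 ≈ 0.021739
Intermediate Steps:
M(a, J) = 0 (M(a, J) = 4*0 = 0)
T = -1/11 (T = 1/(-11 + 0) = 1/(-11) = -1/11 ≈ -0.090909)
((11 - 0*(-5))/(-27 - 19))*T = ((11 - 0*(-5))/(-27 - 19))*(-1/11) = ((11 - 1*0)/(-46))*(-1/11) = ((11 + 0)*(-1/46))*(-1/11) = (11*(-1/46))*(-1/11) = -11/46*(-1/11) = 1/46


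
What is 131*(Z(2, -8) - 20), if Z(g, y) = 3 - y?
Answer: -1179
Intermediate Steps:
131*(Z(2, -8) - 20) = 131*((3 - 1*(-8)) - 20) = 131*((3 + 8) - 20) = 131*(11 - 20) = 131*(-9) = -1179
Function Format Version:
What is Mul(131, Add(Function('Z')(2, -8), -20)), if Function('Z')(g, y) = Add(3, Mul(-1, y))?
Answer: -1179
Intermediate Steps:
Mul(131, Add(Function('Z')(2, -8), -20)) = Mul(131, Add(Add(3, Mul(-1, -8)), -20)) = Mul(131, Add(Add(3, 8), -20)) = Mul(131, Add(11, -20)) = Mul(131, -9) = -1179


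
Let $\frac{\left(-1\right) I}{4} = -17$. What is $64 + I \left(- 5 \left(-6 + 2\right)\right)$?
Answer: $1424$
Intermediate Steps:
$I = 68$ ($I = \left(-4\right) \left(-17\right) = 68$)
$64 + I \left(- 5 \left(-6 + 2\right)\right) = 64 + 68 \left(- 5 \left(-6 + 2\right)\right) = 64 + 68 \left(\left(-5\right) \left(-4\right)\right) = 64 + 68 \cdot 20 = 64 + 1360 = 1424$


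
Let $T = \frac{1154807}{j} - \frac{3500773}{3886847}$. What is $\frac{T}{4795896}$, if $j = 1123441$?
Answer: $\frac{46303850303}{1745163920208859766} \approx 2.6533 \cdot 10^{-8}$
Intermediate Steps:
$T = \frac{555646203636}{4366643280527}$ ($T = \frac{1154807}{1123441} - \frac{3500773}{3886847} = \frac{555646203636}{4366643280527} \approx 0.12725$)
$\frac{T}{4795896} = \frac{555646203636}{4366643280527 \cdot 4795896} = \frac{555646203636}{4366643280527} \cdot \frac{1}{4795896} = \frac{46303850303}{1745163920208859766}$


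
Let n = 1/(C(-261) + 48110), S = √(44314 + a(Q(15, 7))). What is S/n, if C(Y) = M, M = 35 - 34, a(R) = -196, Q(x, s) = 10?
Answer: 144333*√4902 ≈ 1.0105e+7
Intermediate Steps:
S = 3*√4902 (S = √(44314 - 196) = √44118 = 3*√4902 ≈ 210.04)
M = 1
C(Y) = 1
n = 1/48111 (n = 1/(1 + 48110) = 1/48111 ≈ 2.0785e-5)
S/n = (3*√4902)/(1/48111) = (3*√4902)*48111 = 144333*√4902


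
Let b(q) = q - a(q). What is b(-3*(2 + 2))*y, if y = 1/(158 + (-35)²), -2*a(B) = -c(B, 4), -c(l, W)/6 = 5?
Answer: 1/461 ≈ 0.0021692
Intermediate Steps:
c(l, W) = -30 (c(l, W) = -6*5 = -30)
a(B) = -15 (a(B) = -(-1)*(-30)/2 = -½*30 = -15)
b(q) = 15 + q (b(q) = q - 1*(-15) = q + 15 = 15 + q)
y = 1/1383 (y = 1/(158 + 1225) = 1/1383 ≈ 0.00072307)
b(-3*(2 + 2))*y = (15 - 3*(2 + 2))*(1/1383) = (15 - 3*4)*(1/1383) = (15 - 12)*(1/1383) = 3*(1/1383) = 1/461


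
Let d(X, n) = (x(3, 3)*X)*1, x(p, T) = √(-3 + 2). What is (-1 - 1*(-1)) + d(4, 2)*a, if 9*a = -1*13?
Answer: -52*I/9 ≈ -5.7778*I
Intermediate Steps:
x(p, T) = I (x(p, T) = √(-1) = I)
a = -13/9 (a = (-1*13)/9 = (⅑)*(-13) = -13/9 ≈ -1.4444)
d(X, n) = I*X (d(X, n) = (I*X)*1 = I*X)
(-1 - 1*(-1)) + d(4, 2)*a = (-1 - 1*(-1)) + (I*4)*(-13/9) = (-1 + 1) + (4*I)*(-13/9) = 0 - 52*I/9 = -52*I/9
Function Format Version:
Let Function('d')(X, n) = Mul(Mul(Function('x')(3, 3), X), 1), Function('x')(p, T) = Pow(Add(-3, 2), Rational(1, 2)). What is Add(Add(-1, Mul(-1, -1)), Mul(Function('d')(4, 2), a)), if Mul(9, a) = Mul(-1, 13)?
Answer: Mul(Rational(-52, 9), I) ≈ Mul(-5.7778, I)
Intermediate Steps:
Function('x')(p, T) = I (Function('x')(p, T) = Pow(-1, Rational(1, 2)) = I)
a = Rational(-13, 9) (a = Mul(Rational(1, 9), Mul(-1, 13)) = Mul(Rational(1, 9), -13) = Rational(-13, 9) ≈ -1.4444)
Function('d')(X, n) = Mul(I, X) (Function('d')(X, n) = Mul(Mul(I, X), 1) = Mul(I, X))
Add(Add(-1, Mul(-1, -1)), Mul(Function('d')(4, 2), a)) = Add(Add(-1, Mul(-1, -1)), Mul(Mul(I, 4), Rational(-13, 9))) = Add(Add(-1, 1), Mul(Mul(4, I), Rational(-13, 9))) = Add(0, Mul(Rational(-52, 9), I)) = Mul(Rational(-52, 9), I)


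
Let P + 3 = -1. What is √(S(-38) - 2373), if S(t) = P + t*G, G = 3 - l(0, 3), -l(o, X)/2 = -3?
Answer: I*√2263 ≈ 47.571*I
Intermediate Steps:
l(o, X) = 6 (l(o, X) = -2*(-3) = 6)
P = -4 (P = -3 - 1 = -4)
G = -3 (G = 3 - 1*6 = 3 - 6 = -3)
S(t) = -4 - 3*t (S(t) = -4 + t*(-3) = -4 - 3*t)
√(S(-38) - 2373) = √((-4 - 3*(-38)) - 2373) = √((-4 + 114) - 2373) = √(110 - 2373) = √(-2263) = I*√2263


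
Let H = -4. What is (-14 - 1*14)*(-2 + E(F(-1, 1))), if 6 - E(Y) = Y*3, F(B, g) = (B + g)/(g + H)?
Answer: -112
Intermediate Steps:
F(B, g) = (B + g)/(-4 + g) (F(B, g) = (B + g)/(g - 4) = (B + g)/(-4 + g))
E(Y) = 6 - 3*Y (E(Y) = 6 - Y*3 = 6 - 3*Y)
(-14 - 1*14)*(-2 + E(F(-1, 1))) = (-14 - 1*14)*(-2 + (6 - 3*(-1 + 1)/(-4 + 1))) = (-14 - 14)*(-2 + (6 - 3*0/(-3))) = -28*(-2 + (6 - (-1)*0)) = -28*(-2 + (6 - 3*0)) = -28*(-2 + (6 + 0)) = -28*(-2 + 6) = -28*4 = -112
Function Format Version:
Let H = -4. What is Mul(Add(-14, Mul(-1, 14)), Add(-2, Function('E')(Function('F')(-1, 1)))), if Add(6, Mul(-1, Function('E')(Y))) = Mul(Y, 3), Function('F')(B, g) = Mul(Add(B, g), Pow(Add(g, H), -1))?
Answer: -112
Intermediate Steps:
Function('F')(B, g) = Mul(Pow(Add(-4, g), -1), Add(B, g)) (Function('F')(B, g) = Mul(Add(B, g), Pow(Add(g, -4), -1)) = Mul(Add(B, g), Pow(Add(-4, g), -1)) = Mul(Pow(Add(-4, g), -1), Add(B, g)))
Function('E')(Y) = Add(6, Mul(-3, Y)) (Function('E')(Y) = Add(6, Mul(-1, Mul(Y, 3))) = Add(6, Mul(-1, Mul(3, Y))) = Add(6, Mul(-3, Y)))
Mul(Add(-14, Mul(-1, 14)), Add(-2, Function('E')(Function('F')(-1, 1)))) = Mul(Add(-14, Mul(-1, 14)), Add(-2, Add(6, Mul(-3, Mul(Pow(Add(-4, 1), -1), Add(-1, 1)))))) = Mul(Add(-14, -14), Add(-2, Add(6, Mul(-3, Mul(Pow(-3, -1), 0))))) = Mul(-28, Add(-2, Add(6, Mul(-3, Mul(Rational(-1, 3), 0))))) = Mul(-28, Add(-2, Add(6, Mul(-3, 0)))) = Mul(-28, Add(-2, Add(6, 0))) = Mul(-28, Add(-2, 6)) = Mul(-28, 4) = -112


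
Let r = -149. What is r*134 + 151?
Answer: -19815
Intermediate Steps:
r*134 + 151 = -149*134 + 151 = -19966 + 151 = -19815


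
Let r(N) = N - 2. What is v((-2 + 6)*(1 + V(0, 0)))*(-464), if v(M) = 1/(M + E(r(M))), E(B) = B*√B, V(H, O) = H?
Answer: -232 + 116*√2 ≈ -67.951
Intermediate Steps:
r(N) = -2 + N
E(B) = B^(3/2)
v(M) = 1/(M + (-2 + M)^(3/2))
v((-2 + 6)*(1 + V(0, 0)))*(-464) = -464/((-2 + 6)*(1 + 0) + (-2 + (-2 + 6)*(1 + 0))^(3/2)) = -464/(4*1 + (-2 + 4*1)^(3/2)) = -464/(4 + (-2 + 4)^(3/2)) = -464/(4 + 2^(3/2)) = -464/(4 + 2*√2)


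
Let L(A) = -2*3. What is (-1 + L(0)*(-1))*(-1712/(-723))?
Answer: 8560/723 ≈ 11.840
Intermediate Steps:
L(A) = -6
(-1 + L(0)*(-1))*(-1712/(-723)) = (-1 - 6*(-1))*(-1712/(-723)) = (-1 + 6)*(-1712*(-1/723)) = 5*(1712/723) = 8560/723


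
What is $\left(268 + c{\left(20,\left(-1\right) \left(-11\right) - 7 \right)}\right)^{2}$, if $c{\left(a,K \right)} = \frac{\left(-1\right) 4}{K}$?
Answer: $71289$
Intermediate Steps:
$c{\left(a,K \right)} = - \frac{4}{K}$
$\left(268 + c{\left(20,\left(-1\right) \left(-11\right) - 7 \right)}\right)^{2} = \left(268 - \frac{4}{\left(-1\right) \left(-11\right) - 7}\right)^{2} = \left(268 - \frac{4}{11 - 7}\right)^{2} = \left(268 - \frac{4}{4}\right)^{2} = \left(268 - 1\right)^{2} = 267^{2} = 71289$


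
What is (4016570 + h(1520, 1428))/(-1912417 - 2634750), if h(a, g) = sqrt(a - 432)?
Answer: -4016570/4547167 - 8*sqrt(17)/4547167 ≈ -0.88332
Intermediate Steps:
h(a, g) = sqrt(-432 + a)
(4016570 + h(1520, 1428))/(-1912417 - 2634750) = (4016570 + sqrt(-432 + 1520))/(-1912417 - 2634750) = (4016570 + sqrt(1088))/(-4547167) = (4016570 + 8*sqrt(17))*(-1/4547167) = -4016570/4547167 - 8*sqrt(17)/4547167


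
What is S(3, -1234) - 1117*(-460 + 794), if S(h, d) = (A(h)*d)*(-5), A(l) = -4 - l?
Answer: -416268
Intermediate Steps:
S(h, d) = -5*d*(-4 - h) (S(h, d) = ((-4 - h)*d)*(-5) = (d*(-4 - h))*(-5) = -5*d*(-4 - h))
S(3, -1234) - 1117*(-460 + 794) = 5*(-1234)*(4 + 3) - 1117*(-460 + 794) = 5*(-1234)*7 - 1117*334 = -43190 - 1*373078 = -43190 - 373078 = -416268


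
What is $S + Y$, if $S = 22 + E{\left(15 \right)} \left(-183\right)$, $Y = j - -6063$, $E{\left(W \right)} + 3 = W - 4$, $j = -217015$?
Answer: $-212394$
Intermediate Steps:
$E{\left(W \right)} = -7 + W$ ($E{\left(W \right)} = -3 + \left(W - 4\right) = -3 + \left(-4 + W\right) = -7 + W$)
$Y = -210952$ ($Y = -217015 - -6063 = -217015 + 6063 = -210952$)
$S = -1442$ ($S = 22 + \left(-7 + 15\right) \left(-183\right) = 22 + 8 \left(-183\right) = 22 - 1464 = -1442$)
$S + Y = -1442 - 210952 = -212394$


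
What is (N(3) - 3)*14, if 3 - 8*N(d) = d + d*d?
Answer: -231/4 ≈ -57.750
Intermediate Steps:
N(d) = 3/8 - d/8 - d²/8 (N(d) = 3/8 - (d + d*d)/8 = 3/8 - (d + d²)/8 = 3/8 + (-d/8 - d²/8) = 3/8 - d/8 - d²/8)
(N(3) - 3)*14 = ((3/8 - ⅛*3 - ⅛*3²) - 3)*14 = ((3/8 - 3/8 - ⅛*9) - 3)*14 = ((3/8 - 3/8 - 9/8) - 3)*14 = (-9/8 - 3)*14 = -33/8*14 = -231/4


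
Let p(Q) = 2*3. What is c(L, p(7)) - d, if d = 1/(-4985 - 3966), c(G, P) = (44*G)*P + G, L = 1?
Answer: 2372016/8951 ≈ 265.00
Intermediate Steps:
p(Q) = 6
c(G, P) = G + 44*G*P (c(G, P) = 44*G*P + G = G + 44*G*P)
d = -1/8951 (d = 1/(-8951) = -1/8951 ≈ -0.00011172)
c(L, p(7)) - d = 1*(1 + 44*6) - 1*(-1/8951) = 1*(1 + 264) + 1/8951 = 1*265 + 1/8951 = 265 + 1/8951 = 2372016/8951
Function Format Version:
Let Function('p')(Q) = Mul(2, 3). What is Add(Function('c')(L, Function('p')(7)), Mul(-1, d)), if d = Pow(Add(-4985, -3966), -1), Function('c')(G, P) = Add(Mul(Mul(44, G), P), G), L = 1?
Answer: Rational(2372016, 8951) ≈ 265.00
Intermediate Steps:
Function('p')(Q) = 6
Function('c')(G, P) = Add(G, Mul(44, G, P)) (Function('c')(G, P) = Add(Mul(44, G, P), G) = Add(G, Mul(44, G, P)))
d = Rational(-1, 8951) (d = Pow(-8951, -1) = Rational(-1, 8951) ≈ -0.00011172)
Add(Function('c')(L, Function('p')(7)), Mul(-1, d)) = Add(Mul(1, Add(1, Mul(44, 6))), Mul(-1, Rational(-1, 8951))) = Add(Mul(1, Add(1, 264)), Rational(1, 8951)) = Add(Mul(1, 265), Rational(1, 8951)) = Add(265, Rational(1, 8951)) = Rational(2372016, 8951)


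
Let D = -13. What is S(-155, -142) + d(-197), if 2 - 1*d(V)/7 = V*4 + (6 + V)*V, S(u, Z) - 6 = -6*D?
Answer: -257775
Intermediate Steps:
S(u, Z) = 84 (S(u, Z) = 6 - 6*(-13) = 6 + 78 = 84)
d(V) = 14 - 28*V - 7*V*(6 + V) (d(V) = 14 - 7*(V*4 + (6 + V)*V) = 14 - 7*(4*V + V*(6 + V)) = 14 + (-28*V - 7*V*(6 + V)) = 14 - 28*V - 7*V*(6 + V))
S(-155, -142) + d(-197) = 84 + (14 - 70*(-197) - 7*(-197)²) = 84 + (14 + 13790 - 7*38809) = 84 + (14 + 13790 - 271663) = 84 - 257859 = -257775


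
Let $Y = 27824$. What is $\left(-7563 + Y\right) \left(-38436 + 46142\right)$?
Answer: $156131266$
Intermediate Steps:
$\left(-7563 + Y\right) \left(-38436 + 46142\right) = \left(-7563 + 27824\right) \left(-38436 + 46142\right) = 20261 \cdot 7706 = 156131266$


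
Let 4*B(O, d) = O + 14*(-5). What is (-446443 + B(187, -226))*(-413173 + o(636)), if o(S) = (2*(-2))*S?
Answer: 742327139635/4 ≈ 1.8558e+11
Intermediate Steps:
B(O, d) = -35/2 + O/4 (B(O, d) = (O + 14*(-5))/4 = (O - 70)/4 = (-70 + O)/4 = -35/2 + O/4)
o(S) = -4*S
(-446443 + B(187, -226))*(-413173 + o(636)) = (-446443 + (-35/2 + (¼)*187))*(-413173 - 4*636) = (-446443 + (-35/2 + 187/4))*(-413173 - 2544) = (-446443 + 117/4)*(-415717) = -1785655/4*(-415717) = 742327139635/4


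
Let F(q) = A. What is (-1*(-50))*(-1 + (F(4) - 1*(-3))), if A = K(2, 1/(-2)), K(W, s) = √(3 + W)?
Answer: 100 + 50*√5 ≈ 211.80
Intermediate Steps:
A = √5 (A = √(3 + 2) = √5 ≈ 2.2361)
F(q) = √5
(-1*(-50))*(-1 + (F(4) - 1*(-3))) = (-1*(-50))*(-1 + (√5 - 1*(-3))) = 50*(-1 + (√5 + 3)) = 50*(-1 + (3 + √5)) = 50*(2 + √5) = 100 + 50*√5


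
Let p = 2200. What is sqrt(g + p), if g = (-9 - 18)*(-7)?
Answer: sqrt(2389) ≈ 48.877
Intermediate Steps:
g = 189 (g = -27*(-7) = 189)
sqrt(g + p) = sqrt(189 + 2200) = sqrt(2389)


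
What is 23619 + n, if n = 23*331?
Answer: 31232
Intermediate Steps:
n = 7613
23619 + n = 23619 + 7613 = 31232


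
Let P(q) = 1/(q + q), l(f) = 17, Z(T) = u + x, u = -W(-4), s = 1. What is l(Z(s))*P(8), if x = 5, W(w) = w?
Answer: 17/16 ≈ 1.0625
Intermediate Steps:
u = 4 (u = -1*(-4) = 4)
Z(T) = 9 (Z(T) = 4 + 5 = 9)
P(q) = 1/(2*q)
l(Z(s))*P(8) = 17*((½)/8) = 17*((½)*(⅛)) = 17*(1/16) = 17/16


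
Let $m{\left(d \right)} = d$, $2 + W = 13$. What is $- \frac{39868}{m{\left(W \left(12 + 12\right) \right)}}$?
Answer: $- \frac{9967}{66} \approx -151.02$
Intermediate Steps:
$W = 11$ ($W = -2 + 13 = 11$)
$- \frac{39868}{m{\left(W \left(12 + 12\right) \right)}} = - \frac{39868}{11 \left(12 + 12\right)} = - \frac{39868}{11 \cdot 24} = - \frac{39868}{264} = \left(-39868\right) \frac{1}{264} = - \frac{9967}{66}$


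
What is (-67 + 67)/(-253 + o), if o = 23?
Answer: 0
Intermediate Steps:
(-67 + 67)/(-253 + o) = (-67 + 67)/(-253 + 23) = 0/(-230) = 0*(-1/230) = 0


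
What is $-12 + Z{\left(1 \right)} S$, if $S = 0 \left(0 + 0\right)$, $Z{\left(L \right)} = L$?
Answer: $-12$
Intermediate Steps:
$S = 0$ ($S = 0 \cdot 0 = 0$)
$-12 + Z{\left(1 \right)} S = -12 + 1 \cdot 0 = -12 + 0 = -12$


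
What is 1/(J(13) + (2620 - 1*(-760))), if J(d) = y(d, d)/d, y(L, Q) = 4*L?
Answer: 1/3384 ≈ 0.00029551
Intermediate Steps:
J(d) = 4 (J(d) = (4*d)/d = 4)
1/(J(13) + (2620 - 1*(-760))) = 1/(4 + (2620 - 1*(-760))) = 1/(4 + (2620 + 760)) = 1/(4 + 3380) = 1/3384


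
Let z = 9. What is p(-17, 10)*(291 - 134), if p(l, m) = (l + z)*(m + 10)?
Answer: -25120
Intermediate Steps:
p(l, m) = (9 + l)*(10 + m) (p(l, m) = (l + 9)*(m + 10) = (9 + l)*(10 + m))
p(-17, 10)*(291 - 134) = (90 + 9*10 + 10*(-17) - 17*10)*(291 - 134) = (90 + 90 - 170 - 170)*157 = -160*157 = -25120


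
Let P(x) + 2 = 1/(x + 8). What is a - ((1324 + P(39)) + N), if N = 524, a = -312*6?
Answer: -174747/47 ≈ -3718.0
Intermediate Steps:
a = -1872
P(x) = -2 + 1/(8 + x) (P(x) = -2 + 1/(x + 8) = -2 + 1/(8 + x))
a - ((1324 + P(39)) + N) = -1872 - ((1324 + (-15 - 2*39)/(8 + 39)) + 524) = -1872 - ((1324 + (-15 - 78)/47) + 524) = -1872 - ((1324 + (1/47)*(-93)) + 524) = -1872 - ((1324 - 93/47) + 524) = -1872 - (62135/47 + 524) = -1872 - 1*86763/47 = -1872 - 86763/47 = -174747/47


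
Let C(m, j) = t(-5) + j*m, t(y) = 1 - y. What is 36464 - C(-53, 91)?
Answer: 41281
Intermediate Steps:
C(m, j) = 6 + j*m (C(m, j) = (1 - 1*(-5)) + j*m = (1 + 5) + j*m = 6 + j*m)
36464 - C(-53, 91) = 36464 - (6 + 91*(-53)) = 36464 - (6 - 4823) = 36464 - 1*(-4817) = 36464 + 4817 = 41281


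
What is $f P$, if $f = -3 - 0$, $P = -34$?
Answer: $102$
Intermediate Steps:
$f = -3$ ($f = -3 + 0 = -3$)
$f P = \left(-3\right) \left(-34\right) = 102$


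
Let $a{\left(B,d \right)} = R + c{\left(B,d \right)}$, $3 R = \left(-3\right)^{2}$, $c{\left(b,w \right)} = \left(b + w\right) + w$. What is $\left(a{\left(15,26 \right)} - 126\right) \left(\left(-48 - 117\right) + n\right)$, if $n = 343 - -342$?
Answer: $-29120$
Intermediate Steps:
$c{\left(b,w \right)} = b + 2 w$
$R = 3$ ($R = \frac{\left(-3\right)^{2}}{3} = \frac{1}{3} \cdot 9 = 3$)
$n = 685$ ($n = 343 + 342 = 685$)
$a{\left(B,d \right)} = 3 + B + 2 d$ ($a{\left(B,d \right)} = 3 + \left(B + 2 d\right) = 3 + B + 2 d$)
$\left(a{\left(15,26 \right)} - 126\right) \left(\left(-48 - 117\right) + n\right) = \left(\left(3 + 15 + 2 \cdot 26\right) - 126\right) \left(\left(-48 - 117\right) + 685\right) = \left(\left(3 + 15 + 52\right) - 126\right) \left(\left(-48 - 117\right) + 685\right) = \left(70 - 126\right) \left(-165 + 685\right) = \left(-56\right) 520 = -29120$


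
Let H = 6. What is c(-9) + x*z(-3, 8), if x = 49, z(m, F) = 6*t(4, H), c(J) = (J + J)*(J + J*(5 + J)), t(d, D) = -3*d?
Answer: -4014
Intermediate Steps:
c(J) = 2*J*(J + J*(5 + J)) (c(J) = (2*J)*(J + J*(5 + J)) = 2*J*(J + J*(5 + J)))
z(m, F) = -72 (z(m, F) = 6*(-3*4) = 6*(-12) = -72)
c(-9) + x*z(-3, 8) = 2*(-9)²*(6 - 9) + 49*(-72) = 2*81*(-3) - 3528 = -486 - 3528 = -4014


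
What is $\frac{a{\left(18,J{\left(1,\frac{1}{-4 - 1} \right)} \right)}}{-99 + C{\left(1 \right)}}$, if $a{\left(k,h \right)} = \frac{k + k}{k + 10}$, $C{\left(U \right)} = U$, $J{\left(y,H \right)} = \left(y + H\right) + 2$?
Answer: $- \frac{9}{686} \approx -0.01312$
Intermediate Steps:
$J{\left(y,H \right)} = 2 + H + y$ ($J{\left(y,H \right)} = \left(H + y\right) + 2 = 2 + H + y$)
$a{\left(k,h \right)} = \frac{2 k}{10 + k}$
$\frac{a{\left(18,J{\left(1,\frac{1}{-4 - 1} \right)} \right)}}{-99 + C{\left(1 \right)}} = \frac{2 \cdot 18 \frac{1}{10 + 18}}{-99 + 1} = \frac{2 \cdot 18 \cdot \frac{1}{28}}{-98} = - \frac{2 \cdot 18 \cdot \frac{1}{28}}{98} = \left(- \frac{1}{98}\right) \frac{9}{7} = - \frac{9}{686}$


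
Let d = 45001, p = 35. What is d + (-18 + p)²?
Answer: 45290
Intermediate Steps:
d + (-18 + p)² = 45001 + (-18 + 35)² = 45001 + 17² = 45001 + 289 = 45290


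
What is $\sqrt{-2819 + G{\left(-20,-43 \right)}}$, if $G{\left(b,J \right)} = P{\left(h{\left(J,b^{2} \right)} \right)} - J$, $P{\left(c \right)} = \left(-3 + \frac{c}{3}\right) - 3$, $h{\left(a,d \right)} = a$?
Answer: $\frac{i \sqrt{25167}}{3} \approx 52.88 i$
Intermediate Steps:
$P{\left(c \right)} = -6 + \frac{c}{3}$ ($P{\left(c \right)} = \left(-3 + c \frac{1}{3}\right) - 3 = \left(-3 + \frac{c}{3}\right) - 3 = -6 + \frac{c}{3}$)
$G{\left(b,J \right)} = -6 - \frac{2 J}{3}$ ($G{\left(b,J \right)} = \left(-6 + \frac{J}{3}\right) - J = -6 - \frac{2 J}{3}$)
$\sqrt{-2819 + G{\left(-20,-43 \right)}} = \sqrt{-2819 - - \frac{68}{3}} = \sqrt{-2819 + \left(-6 + \frac{86}{3}\right)} = \sqrt{-2819 + \frac{68}{3}} = \sqrt{- \frac{8389}{3}} = \frac{i \sqrt{25167}}{3}$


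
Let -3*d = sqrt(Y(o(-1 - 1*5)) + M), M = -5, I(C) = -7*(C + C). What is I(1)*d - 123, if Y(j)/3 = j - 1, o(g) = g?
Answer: -123 + 14*I*sqrt(26)/3 ≈ -123.0 + 23.795*I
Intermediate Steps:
I(C) = -14*C
Y(j) = -3 + 3*j (Y(j) = 3*(j - 1) = 3*(-1 + j) = -3 + 3*j)
d = -I*sqrt(26)/3 (d = -sqrt((-3 + 3*(-1 - 1*5)) - 5)/3 = -sqrt((-3 + 3*(-1 - 5)) - 5)/3 = -sqrt((-3 + 3*(-6)) - 5)/3 = -sqrt((-3 - 18) - 5)/3 = -sqrt(-21 - 5)/3 = -I*sqrt(26)/3 ≈ -1.6997*I)
I(1)*d - 123 = (-14*1)*(-I*sqrt(26)/3) - 123 = -(-14)*I*sqrt(26)/3 - 123 = 14*I*sqrt(26)/3 - 123 = -123 + 14*I*sqrt(26)/3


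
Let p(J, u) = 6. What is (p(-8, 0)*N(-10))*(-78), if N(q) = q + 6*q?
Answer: 32760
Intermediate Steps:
N(q) = 7*q
(p(-8, 0)*N(-10))*(-78) = (6*(7*(-10)))*(-78) = (6*(-70))*(-78) = -420*(-78) = 32760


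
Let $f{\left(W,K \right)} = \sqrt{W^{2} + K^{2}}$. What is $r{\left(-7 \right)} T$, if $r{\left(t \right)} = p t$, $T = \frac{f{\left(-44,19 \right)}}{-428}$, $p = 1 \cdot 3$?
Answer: $\frac{21 \sqrt{2297}}{428} \approx 2.3516$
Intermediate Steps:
$p = 3$
$f{\left(W,K \right)} = \sqrt{K^{2} + W^{2}}$
$T = - \frac{\sqrt{2297}}{428}$ ($T = \frac{\sqrt{19^{2} + \left(-44\right)^{2}}}{-428} = \sqrt{361 + 1936} \left(- \frac{1}{428}\right) = \sqrt{2297} \left(- \frac{1}{428}\right) = - \frac{\sqrt{2297}}{428} \approx -0.11198$)
$r{\left(t \right)} = 3 t$
$r{\left(-7 \right)} T = 3 \left(-7\right) \left(- \frac{\sqrt{2297}}{428}\right) = - 21 \left(- \frac{\sqrt{2297}}{428}\right) = \frac{21 \sqrt{2297}}{428}$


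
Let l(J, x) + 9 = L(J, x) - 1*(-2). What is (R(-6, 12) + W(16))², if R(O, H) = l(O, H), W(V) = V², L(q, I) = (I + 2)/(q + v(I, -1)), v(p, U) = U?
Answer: 61009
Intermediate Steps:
L(q, I) = (2 + I)/(-1 + q) (L(q, I) = (I + 2)/(q - 1) = (2 + I)/(-1 + q))
l(J, x) = -7 + (2 + x)/(-1 + J) (l(J, x) = -9 + ((2 + x)/(-1 + J) - 1*(-2)) = -9 + ((2 + x)/(-1 + J) + 2) = -9 + (2 + (2 + x)/(-1 + J)) = -7 + (2 + x)/(-1 + J))
R(O, H) = (9 + H - 7*O)/(-1 + O)
(R(-6, 12) + W(16))² = ((9 + 12 - 7*(-6))/(-1 - 6) + 16²)² = ((9 + 12 + 42)/(-7) + 256)² = (-⅐*63 + 256)² = (-9 + 256)² = 247² = 61009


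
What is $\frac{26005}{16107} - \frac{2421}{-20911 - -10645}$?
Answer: $\frac{246943}{133458} \approx 1.8503$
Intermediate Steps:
$\frac{26005}{16107} - \frac{2421}{-20911 - -10645} = 26005 \cdot \frac{1}{16107} - \frac{2421}{-20911 + 10645} = \frac{3715}{2301} - \frac{2421}{-10266} = \frac{3715}{2301} - - \frac{807}{3422} = \frac{3715}{2301} + \frac{807}{3422} = \frac{246943}{133458}$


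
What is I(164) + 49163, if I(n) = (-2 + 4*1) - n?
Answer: 49001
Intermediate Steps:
I(n) = 2 - n (I(n) = (-2 + 4) - n = 2 - n)
I(164) + 49163 = (2 - 1*164) + 49163 = (2 - 164) + 49163 = -162 + 49163 = 49001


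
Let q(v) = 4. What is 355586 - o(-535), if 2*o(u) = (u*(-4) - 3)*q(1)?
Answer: 351312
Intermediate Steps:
o(u) = -6 - 8*u (o(u) = ((u*(-4) - 3)*4)/2 = ((-4*u - 3)*4)/2 = ((-3 - 4*u)*4)/2 = (-12 - 16*u)/2 = -6 - 8*u)
355586 - o(-535) = 355586 - (-6 - 8*(-535)) = 355586 - (-6 + 4280) = 355586 - 1*4274 = 355586 - 4274 = 351312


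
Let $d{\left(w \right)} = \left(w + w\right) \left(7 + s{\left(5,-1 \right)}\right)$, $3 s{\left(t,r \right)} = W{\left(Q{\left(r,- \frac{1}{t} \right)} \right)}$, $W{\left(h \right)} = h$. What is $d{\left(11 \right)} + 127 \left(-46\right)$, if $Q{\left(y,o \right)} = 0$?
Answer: $-5688$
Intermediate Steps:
$s{\left(t,r \right)} = 0$ ($s{\left(t,r \right)} = \frac{1}{3} \cdot 0 = 0$)
$d{\left(w \right)} = 14 w$ ($d{\left(w \right)} = \left(w + w\right) \left(7 + 0\right) = 2 w 7 = 14 w$)
$d{\left(11 \right)} + 127 \left(-46\right) = 14 \cdot 11 + 127 \left(-46\right) = 154 - 5842 = -5688$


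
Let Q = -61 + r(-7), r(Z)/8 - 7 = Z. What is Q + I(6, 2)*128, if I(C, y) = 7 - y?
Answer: 579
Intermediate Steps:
r(Z) = 56 + 8*Z
Q = -61 (Q = -61 + (56 + 8*(-7)) = -61 + (56 - 56) = -61 + 0 = -61)
Q + I(6, 2)*128 = -61 + (7 - 1*2)*128 = -61 + (7 - 2)*128 = -61 + 5*128 = -61 + 640 = 579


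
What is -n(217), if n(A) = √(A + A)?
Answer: -√434 ≈ -20.833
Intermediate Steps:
n(A) = √2*√A (n(A) = √(2*A) = √2*√A)
-n(217) = -√2*√217 = -√434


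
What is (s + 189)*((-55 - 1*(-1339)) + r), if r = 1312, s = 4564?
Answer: 12338788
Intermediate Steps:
(s + 189)*((-55 - 1*(-1339)) + r) = (4564 + 189)*((-55 - 1*(-1339)) + 1312) = 4753*((-55 + 1339) + 1312) = 4753*(1284 + 1312) = 4753*2596 = 12338788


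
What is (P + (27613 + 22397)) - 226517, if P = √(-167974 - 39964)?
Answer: -176507 + I*√207938 ≈ -1.7651e+5 + 456.0*I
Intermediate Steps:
P = I*√207938 (P = √(-207938) = I*√207938 ≈ 456.0*I)
(P + (27613 + 22397)) - 226517 = (I*√207938 + (27613 + 22397)) - 226517 = (I*√207938 + 50010) - 226517 = (50010 + I*√207938) - 226517 = -176507 + I*√207938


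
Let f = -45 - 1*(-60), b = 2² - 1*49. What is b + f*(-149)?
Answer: -2280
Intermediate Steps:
b = -45 (b = 4 - 49 = -45)
f = 15 (f = -45 + 60 = 15)
b + f*(-149) = -45 + 15*(-149) = -45 - 2235 = -2280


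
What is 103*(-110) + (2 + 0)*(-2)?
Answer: -11334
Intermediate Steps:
103*(-110) + (2 + 0)*(-2) = -11330 + 2*(-2) = -11330 - 4 = -11334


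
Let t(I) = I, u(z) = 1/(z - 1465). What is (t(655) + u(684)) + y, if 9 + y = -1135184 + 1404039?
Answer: 210480280/781 ≈ 2.6950e+5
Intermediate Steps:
u(z) = 1/(-1465 + z)
y = 268846 (y = -9 + (-1135184 + 1404039) = -9 + 268855 = 268846)
(t(655) + u(684)) + y = (655 + 1/(-1465 + 684)) + 268846 = (655 + 1/(-781)) + 268846 = (655 - 1/781) + 268846 = 511554/781 + 268846 = 210480280/781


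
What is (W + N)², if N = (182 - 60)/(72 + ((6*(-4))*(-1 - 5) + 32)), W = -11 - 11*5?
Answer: 65983129/15376 ≈ 4291.3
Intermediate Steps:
W = -66 (W = -11 - 55 = -66)
N = 61/124 (N = 122/(72 + (-24*(-6) + 32)) = 122/(72 + (144 + 32)) = 122/(72 + 176) = 122/248 = 122*(1/248) = 61/124 ≈ 0.49194)
(W + N)² = (-66 + 61/124)² = (-8123/124)² = 65983129/15376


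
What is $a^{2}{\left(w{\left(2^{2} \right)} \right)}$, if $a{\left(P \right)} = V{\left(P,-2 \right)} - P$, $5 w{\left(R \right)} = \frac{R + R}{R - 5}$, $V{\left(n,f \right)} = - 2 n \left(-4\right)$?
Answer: $\frac{3136}{25} \approx 125.44$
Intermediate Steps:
$V{\left(n,f \right)} = 8 n$
$w{\left(R \right)} = \frac{2 R}{5 \left(-5 + R\right)}$ ($w{\left(R \right)} = \frac{\left(R + R\right) \frac{1}{R - 5}}{5} = \frac{2 R \frac{1}{-5 + R}}{5} = \frac{2 R}{5 \left(-5 + R\right)}$)
$a{\left(P \right)} = 7 P$ ($a{\left(P \right)} = 8 P - P = 7 P$)
$a^{2}{\left(w{\left(2^{2} \right)} \right)} = \left(7 \frac{2 \cdot 2^{2}}{5 \left(-5 + 2^{2}\right)}\right)^{2} = \left(7 \cdot \frac{2}{5} \cdot 4 \frac{1}{-5 + 4}\right)^{2} = \left(7 \cdot \frac{2}{5} \cdot 4 \frac{1}{-1}\right)^{2} = \left(7 \cdot \frac{2}{5} \cdot 4 \left(-1\right)\right)^{2} = \left(7 \left(- \frac{8}{5}\right)\right)^{2} = \left(- \frac{56}{5}\right)^{2} = \frac{3136}{25}$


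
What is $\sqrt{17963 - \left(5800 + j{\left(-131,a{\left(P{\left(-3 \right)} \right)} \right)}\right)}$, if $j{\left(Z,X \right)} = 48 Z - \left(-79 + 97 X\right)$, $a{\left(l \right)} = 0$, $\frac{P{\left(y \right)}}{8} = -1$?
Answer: $2 \sqrt{4593} \approx 135.54$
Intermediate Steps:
$P{\left(y \right)} = -8$ ($P{\left(y \right)} = 8 \left(-1\right) = -8$)
$j{\left(Z,X \right)} = 79 - 97 X + 48 Z$ ($j{\left(Z,X \right)} = 48 Z - \left(-79 + 97 X\right) = 79 - 97 X + 48 Z$)
$\sqrt{17963 - \left(5800 + j{\left(-131,a{\left(P{\left(-3 \right)} \right)} \right)}\right)} = \sqrt{17963 - \left(5879 + 0 - 6288\right)} = \sqrt{17963 - -409} = \sqrt{17963 + \left(-5800 + 6209\right)} = \sqrt{17963 + 409} = \sqrt{18372} = 2 \sqrt{4593}$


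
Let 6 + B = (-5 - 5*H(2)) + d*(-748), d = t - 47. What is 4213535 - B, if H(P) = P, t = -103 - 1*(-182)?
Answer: 4237492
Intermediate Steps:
t = 79 (t = -103 + 182 = 79)
d = 32 (d = 79 - 47 = 32)
B = -23957 (B = -6 + ((-5 - 5*2) + 32*(-748)) = -6 + ((-5 - 10) - 23936) = -6 + (-15 - 23936) = -6 - 23951 = -23957)
4213535 - B = 4213535 - 1*(-23957) = 4213535 + 23957 = 4237492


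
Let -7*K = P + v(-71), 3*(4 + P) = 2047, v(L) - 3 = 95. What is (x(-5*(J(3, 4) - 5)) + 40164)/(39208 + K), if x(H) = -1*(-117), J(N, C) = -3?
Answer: 845901/821039 ≈ 1.0303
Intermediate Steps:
v(L) = 98 (v(L) = 3 + 95 = 98)
P = 2035/3 (P = -4 + (⅓)*2047 = -4 + 2047/3 = 2035/3 ≈ 678.33)
x(H) = 117
K = -2329/21 (K = -(2035/3 + 98)/7 = -⅐*2329/3 = -2329/21 ≈ -110.90)
(x(-5*(J(3, 4) - 5)) + 40164)/(39208 + K) = (117 + 40164)/(39208 - 2329/21) = 40281/(821039/21) = 40281*(21/821039) = 845901/821039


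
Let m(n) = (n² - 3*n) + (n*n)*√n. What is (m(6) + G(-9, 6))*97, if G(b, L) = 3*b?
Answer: -873 + 3492*√6 ≈ 7680.6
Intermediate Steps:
m(n) = n² + n^(5/2) - 3*n (m(n) = (n² - 3*n) + n²*√n = (n² - 3*n) + n^(5/2) = n² + n^(5/2) - 3*n)
(m(6) + G(-9, 6))*97 = ((6² + 6^(5/2) - 3*6) + 3*(-9))*97 = ((36 + 36*√6 - 18) - 27)*97 = ((18 + 36*√6) - 27)*97 = (-9 + 36*√6)*97 = -873 + 3492*√6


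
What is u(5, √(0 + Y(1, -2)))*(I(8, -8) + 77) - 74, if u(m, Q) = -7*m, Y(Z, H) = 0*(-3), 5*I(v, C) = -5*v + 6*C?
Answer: -2153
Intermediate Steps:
I(v, C) = -v + 6*C/5 (I(v, C) = (-5*v + 6*C)/5 = -v + 6*C/5)
Y(Z, H) = 0
u(5, √(0 + Y(1, -2)))*(I(8, -8) + 77) - 74 = (-7*5)*((-1*8 + (6/5)*(-8)) + 77) - 74 = -35*((-8 - 48/5) + 77) - 74 = -35*(-88/5 + 77) - 74 = -35*297/5 - 74 = -2079 - 74 = -2153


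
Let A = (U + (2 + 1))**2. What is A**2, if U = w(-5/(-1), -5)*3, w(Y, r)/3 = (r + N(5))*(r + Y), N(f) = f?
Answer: 81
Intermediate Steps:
w(Y, r) = 3*(5 + r)*(Y + r) (w(Y, r) = 3*((r + 5)*(r + Y)) = 3*((5 + r)*(Y + r)) = 3*(5 + r)*(Y + r))
U = 0 (U = (3*(-5)**2 + 15*(-5/(-1)) + 15*(-5) + 3*(-5/(-1))*(-5))*3 = (3*25 + 15*(-5*(-1)) - 75 + 3*(-5*(-1))*(-5))*3 = (75 + 15*5 - 75 + 3*5*(-5))*3 = (75 + 75 - 75 - 75)*3 = 0*3 = 0)
A = 9 (A = (0 + (2 + 1))**2 = (0 + 3)**2 = 3**2 = 9)
A**2 = 9**2 = 81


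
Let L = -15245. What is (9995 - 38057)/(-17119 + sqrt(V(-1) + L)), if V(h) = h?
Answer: 480393378/293075407 + 926046*I*sqrt(14)/293075407 ≈ 1.6391 + 0.011823*I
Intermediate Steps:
(9995 - 38057)/(-17119 + sqrt(V(-1) + L)) = (9995 - 38057)/(-17119 + sqrt(-1 - 15245)) = -28062/(-17119 + sqrt(-15246)) = -28062/(-17119 + 33*I*sqrt(14))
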